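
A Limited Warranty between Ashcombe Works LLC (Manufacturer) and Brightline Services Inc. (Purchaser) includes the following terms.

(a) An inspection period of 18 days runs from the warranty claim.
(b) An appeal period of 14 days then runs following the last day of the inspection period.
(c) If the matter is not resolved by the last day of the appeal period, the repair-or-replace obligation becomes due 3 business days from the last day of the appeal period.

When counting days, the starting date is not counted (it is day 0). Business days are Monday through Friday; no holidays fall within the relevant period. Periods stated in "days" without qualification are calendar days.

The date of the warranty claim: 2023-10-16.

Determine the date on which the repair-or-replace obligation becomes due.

Adding 18 calendar days to 2023-10-16 gives 2023-11-03, which is the last day of the inspection period.
The last day of the appeal period: 2023-11-03 + 14 days = 2023-11-17.
The date on which the repair-or-replace obligation becomes due: 3 business days after Friday, 2023-11-17, skipping weekends — Nov 20, Nov 21, Nov 22 — lands on Wednesday, 2023-11-22.

2023-11-22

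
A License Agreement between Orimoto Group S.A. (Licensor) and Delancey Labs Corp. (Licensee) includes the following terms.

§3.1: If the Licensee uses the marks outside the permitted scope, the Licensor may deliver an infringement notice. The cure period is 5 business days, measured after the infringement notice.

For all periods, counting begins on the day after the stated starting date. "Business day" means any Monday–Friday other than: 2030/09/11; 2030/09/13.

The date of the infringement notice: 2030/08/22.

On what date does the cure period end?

The last day of the cure period: 5 business days after Thursday, 2030/08/22, skipping weekends — Aug 23, Aug 26, Aug 27, Aug 28, Aug 29 — lands on Thursday, 2030/08/29.

2030/08/29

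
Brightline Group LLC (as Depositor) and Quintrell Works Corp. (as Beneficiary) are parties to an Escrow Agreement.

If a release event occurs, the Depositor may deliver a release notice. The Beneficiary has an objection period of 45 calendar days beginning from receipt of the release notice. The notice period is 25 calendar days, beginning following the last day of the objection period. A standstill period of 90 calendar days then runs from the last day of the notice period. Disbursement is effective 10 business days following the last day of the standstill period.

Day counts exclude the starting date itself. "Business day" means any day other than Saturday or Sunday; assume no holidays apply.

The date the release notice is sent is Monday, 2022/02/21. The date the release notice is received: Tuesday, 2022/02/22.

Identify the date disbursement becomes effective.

Adding 45 calendar days to 2022/02/22 gives 2022/04/08, which is the last day of the objection period.
The last day of the notice period: 2022/04/08 + 25 days = 2022/05/03.
Adding 90 calendar days to 2022/05/03 gives 2022/08/01, which is the last day of the standstill period.
The date disbursement becomes effective: 10 business days after Monday, 2022/08/01, skipping weekends — Aug 2, Aug 3, Aug 4, Aug 5, Aug 8, Aug 9, Aug 10, Aug 11, Aug 12, Aug 15 — lands on Monday, 2022/08/15.

2022/08/15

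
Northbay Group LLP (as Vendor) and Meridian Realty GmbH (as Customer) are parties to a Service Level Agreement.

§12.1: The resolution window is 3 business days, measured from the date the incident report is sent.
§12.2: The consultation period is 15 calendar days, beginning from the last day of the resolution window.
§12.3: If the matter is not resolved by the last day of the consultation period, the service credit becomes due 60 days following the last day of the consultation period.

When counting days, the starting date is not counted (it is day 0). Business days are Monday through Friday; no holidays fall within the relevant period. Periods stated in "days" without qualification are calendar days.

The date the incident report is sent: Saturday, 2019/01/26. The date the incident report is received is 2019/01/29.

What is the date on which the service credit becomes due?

2019/04/15

The last day of the resolution window: counting 3 business days from Saturday, 2019/01/26 (Jan 28, Jan 29, Jan 30, skipping weekends) reaches Wednesday, 2019/01/30.
Adding 15 calendar days to 2019/01/30 gives 2019/02/14, which is the last day of the consultation period.
The date on which the service credit becomes due: 60 calendar days after 2019/02/14 is 2019/04/15.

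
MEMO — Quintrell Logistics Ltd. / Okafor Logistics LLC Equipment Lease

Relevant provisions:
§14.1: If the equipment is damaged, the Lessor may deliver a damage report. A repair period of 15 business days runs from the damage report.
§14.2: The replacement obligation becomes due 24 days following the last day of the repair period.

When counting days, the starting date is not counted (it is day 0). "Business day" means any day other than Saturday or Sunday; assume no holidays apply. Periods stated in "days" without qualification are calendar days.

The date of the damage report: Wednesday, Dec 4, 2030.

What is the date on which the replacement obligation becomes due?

The last day of the repair period: counting 15 business days from Wednesday, Dec 4, 2030 (Dec 5, Dec 6, Dec 9, Dec 10, …, Dec 23, Dec 24, Dec 25, skipping weekends) reaches Wednesday, Dec 25, 2030.
Adding 24 calendar days to Dec 25, 2030 gives Jan 18, 2031, which is the date on which the replacement obligation becomes due.

Jan 18, 2031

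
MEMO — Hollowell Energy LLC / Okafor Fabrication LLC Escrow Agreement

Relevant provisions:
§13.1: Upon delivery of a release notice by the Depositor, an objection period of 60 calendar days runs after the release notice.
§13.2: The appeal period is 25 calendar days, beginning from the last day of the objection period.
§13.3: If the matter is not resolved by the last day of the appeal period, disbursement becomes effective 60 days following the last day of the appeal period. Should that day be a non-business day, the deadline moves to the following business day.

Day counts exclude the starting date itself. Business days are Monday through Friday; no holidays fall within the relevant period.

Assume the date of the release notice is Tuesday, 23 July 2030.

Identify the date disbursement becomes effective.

16 December 2030

Adding 60 calendar days to 23 July 2030 gives 21 September 2030, which is the last day of the objection period.
The last day of the appeal period: 21 September 2030 + 25 days = 16 October 2030.
The date disbursement becomes effective: 60 calendar days after 16 October 2030 is 15 December 2030. That falls on a Sunday, so it rolls to the next business day, Monday, 16 December 2030.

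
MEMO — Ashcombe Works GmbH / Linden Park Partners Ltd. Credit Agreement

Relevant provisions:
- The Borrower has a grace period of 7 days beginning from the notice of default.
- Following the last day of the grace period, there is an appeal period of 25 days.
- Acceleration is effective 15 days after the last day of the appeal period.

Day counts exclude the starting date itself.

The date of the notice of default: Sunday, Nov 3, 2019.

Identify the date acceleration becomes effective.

Dec 20, 2019

The last day of the grace period: 7 calendar days after Nov 3, 2019 is Nov 10, 2019.
The last day of the appeal period: Nov 10, 2019 + 25 days = Dec 5, 2019.
The date acceleration becomes effective: 15 calendar days after Dec 5, 2019 is Dec 20, 2019.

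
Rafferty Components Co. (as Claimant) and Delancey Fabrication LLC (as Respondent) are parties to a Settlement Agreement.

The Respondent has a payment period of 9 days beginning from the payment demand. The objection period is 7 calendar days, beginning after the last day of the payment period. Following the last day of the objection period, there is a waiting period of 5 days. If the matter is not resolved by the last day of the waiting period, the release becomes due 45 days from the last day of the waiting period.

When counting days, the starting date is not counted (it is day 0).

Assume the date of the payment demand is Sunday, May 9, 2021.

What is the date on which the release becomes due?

The last day of the payment period: 9 calendar days after May 9, 2021 is May 18, 2021.
Adding 7 calendar days to May 18, 2021 gives May 25, 2021, which is the last day of the objection period.
Adding 5 calendar days to May 25, 2021 gives May 30, 2021, which is the last day of the waiting period.
Adding 45 calendar days to May 30, 2021 gives July 14, 2021, which is the date on which the release becomes due.

July 14, 2021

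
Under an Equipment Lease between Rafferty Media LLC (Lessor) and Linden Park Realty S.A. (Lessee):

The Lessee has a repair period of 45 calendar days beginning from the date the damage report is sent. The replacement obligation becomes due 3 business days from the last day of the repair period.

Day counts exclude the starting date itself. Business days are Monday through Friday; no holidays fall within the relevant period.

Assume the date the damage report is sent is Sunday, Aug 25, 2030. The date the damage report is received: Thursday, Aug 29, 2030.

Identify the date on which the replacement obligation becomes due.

Oct 14, 2030

Adding 45 calendar days to Aug 25, 2030 gives Oct 9, 2030, which is the last day of the repair period.
The date on which the replacement obligation becomes due: 3 business days after Wednesday, Oct 9, 2030, skipping weekends — Oct 10, Oct 11, Oct 14 — lands on Monday, Oct 14, 2030.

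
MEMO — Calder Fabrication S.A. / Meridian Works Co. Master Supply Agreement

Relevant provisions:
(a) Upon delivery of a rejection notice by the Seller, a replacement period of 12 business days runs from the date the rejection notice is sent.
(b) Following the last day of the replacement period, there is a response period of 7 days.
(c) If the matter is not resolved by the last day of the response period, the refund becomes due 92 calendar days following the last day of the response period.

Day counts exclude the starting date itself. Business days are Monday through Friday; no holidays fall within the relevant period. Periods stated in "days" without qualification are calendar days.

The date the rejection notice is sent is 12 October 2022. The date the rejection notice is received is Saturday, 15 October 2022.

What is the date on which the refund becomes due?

The last day of the replacement period: counting 12 business days from Wednesday, 12 October 2022 (Oct 13, Oct 14, Oct 17, Oct 18, …, Oct 26, Oct 27, Oct 28, skipping weekends) reaches Friday, 28 October 2022.
The last day of the response period: 28 October 2022 + 7 days = 4 November 2022.
The date on which the refund becomes due: 4 November 2022 + 92 days = 4 February 2023.

4 February 2023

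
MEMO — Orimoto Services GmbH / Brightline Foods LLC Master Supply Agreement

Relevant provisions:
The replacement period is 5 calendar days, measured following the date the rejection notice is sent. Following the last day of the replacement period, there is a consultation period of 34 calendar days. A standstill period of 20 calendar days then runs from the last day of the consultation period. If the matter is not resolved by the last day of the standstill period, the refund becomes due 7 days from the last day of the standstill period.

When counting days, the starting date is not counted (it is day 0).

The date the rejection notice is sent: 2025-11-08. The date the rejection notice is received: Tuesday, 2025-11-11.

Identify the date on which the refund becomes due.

The last day of the replacement period: 2025-11-08 + 5 days = 2025-11-13.
The last day of the consultation period: 2025-11-13 + 34 days = 2025-12-17.
Adding 20 calendar days to 2025-12-17 gives 2026-01-06, which is the last day of the standstill period.
The date on which the refund becomes due: 7 calendar days after 2026-01-06 is 2026-01-13.

2026-01-13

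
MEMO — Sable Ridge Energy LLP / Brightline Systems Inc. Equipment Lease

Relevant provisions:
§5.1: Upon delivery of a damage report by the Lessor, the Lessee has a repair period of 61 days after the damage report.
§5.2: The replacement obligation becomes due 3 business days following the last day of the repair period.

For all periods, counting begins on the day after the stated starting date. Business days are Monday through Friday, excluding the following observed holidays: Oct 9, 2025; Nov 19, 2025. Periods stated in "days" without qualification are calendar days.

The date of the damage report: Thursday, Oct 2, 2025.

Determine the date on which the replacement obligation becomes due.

Adding 61 calendar days to Oct 2, 2025 gives Dec 2, 2025, which is the last day of the repair period.
The date on which the replacement obligation becomes due: 3 business days after Tuesday, Dec 2, 2025, skipping weekends — Dec 3, Dec 4, Dec 5 — lands on Friday, Dec 5, 2025.

Dec 5, 2025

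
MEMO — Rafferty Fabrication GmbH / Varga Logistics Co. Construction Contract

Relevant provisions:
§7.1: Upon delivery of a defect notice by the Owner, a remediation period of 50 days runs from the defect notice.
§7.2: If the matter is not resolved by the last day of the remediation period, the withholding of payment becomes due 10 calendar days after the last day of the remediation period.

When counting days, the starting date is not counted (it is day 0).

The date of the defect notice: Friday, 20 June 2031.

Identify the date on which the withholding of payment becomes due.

19 August 2031

The last day of the remediation period: 20 June 2031 + 50 days = 9 August 2031.
The date on which the withholding of payment becomes due: 9 August 2031 + 10 days = 19 August 2031.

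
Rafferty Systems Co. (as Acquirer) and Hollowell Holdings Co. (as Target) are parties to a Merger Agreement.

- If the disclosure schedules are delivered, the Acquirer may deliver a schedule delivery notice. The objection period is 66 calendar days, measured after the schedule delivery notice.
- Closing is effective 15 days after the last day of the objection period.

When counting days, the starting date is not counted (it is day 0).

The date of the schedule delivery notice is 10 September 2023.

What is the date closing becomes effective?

The last day of the objection period: 66 calendar days after 10 September 2023 is 15 November 2023.
The date closing becomes effective: 15 calendar days after 15 November 2023 is 30 November 2023.

30 November 2023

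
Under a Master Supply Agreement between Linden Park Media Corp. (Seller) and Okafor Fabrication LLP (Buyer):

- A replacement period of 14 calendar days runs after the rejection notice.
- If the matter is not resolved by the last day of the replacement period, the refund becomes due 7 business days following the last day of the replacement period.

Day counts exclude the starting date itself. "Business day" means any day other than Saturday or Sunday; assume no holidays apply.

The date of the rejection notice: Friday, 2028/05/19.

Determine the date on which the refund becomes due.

Adding 14 calendar days to 2028/05/19 gives 2028/06/02, which is the last day of the replacement period.
The date on which the refund becomes due: counting 7 business days from Friday, 2028/06/02 (Jun 5, Jun 6, Jun 7, Jun 8, Jun 9, Jun 12, Jun 13, skipping weekends) reaches Tuesday, 2028/06/13.

2028/06/13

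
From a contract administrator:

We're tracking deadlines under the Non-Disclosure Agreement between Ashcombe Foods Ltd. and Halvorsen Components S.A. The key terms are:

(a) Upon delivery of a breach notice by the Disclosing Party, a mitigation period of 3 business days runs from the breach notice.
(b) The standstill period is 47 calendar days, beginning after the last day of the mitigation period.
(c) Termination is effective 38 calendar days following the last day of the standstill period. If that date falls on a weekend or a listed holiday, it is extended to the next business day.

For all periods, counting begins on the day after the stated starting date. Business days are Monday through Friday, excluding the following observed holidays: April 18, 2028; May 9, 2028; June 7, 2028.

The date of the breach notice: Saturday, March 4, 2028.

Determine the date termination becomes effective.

June 1, 2028

From Saturday, March 4, 2028, 3 business days (Mar 6, Mar 7, Mar 8, skipping weekends) brings us to Wednesday, March 8, 2028, which is the last day of the mitigation period.
The last day of the standstill period: 47 calendar days after March 8, 2028 is April 24, 2028.
The date termination becomes effective: 38 calendar days after April 24, 2028 is June 1, 2028. June 1, 2028 is a Thursday and is not a listed holiday, so no roll-forward applies.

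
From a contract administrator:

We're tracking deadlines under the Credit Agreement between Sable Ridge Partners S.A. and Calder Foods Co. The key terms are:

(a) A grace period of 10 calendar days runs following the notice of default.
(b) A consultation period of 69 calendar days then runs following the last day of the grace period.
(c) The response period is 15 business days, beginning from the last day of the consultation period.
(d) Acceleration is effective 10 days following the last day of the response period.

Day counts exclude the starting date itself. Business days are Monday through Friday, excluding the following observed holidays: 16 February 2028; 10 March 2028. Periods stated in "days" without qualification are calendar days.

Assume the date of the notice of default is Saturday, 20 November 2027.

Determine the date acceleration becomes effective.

10 March 2028

The last day of the grace period: 10 calendar days after 20 November 2027 is 30 November 2027.
Adding 69 calendar days to 30 November 2027 gives 7 February 2028, which is the last day of the consultation period.
The last day of the response period: counting 15 business days from Monday, 7 February 2028 (Feb 8, Feb 9, Feb 10, Feb 11, …, Feb 25, Feb 28, Feb 29, skipping weekends and the listed holiday on Feb 16) reaches Tuesday, 29 February 2028.
Adding 10 calendar days to 29 February 2028 gives 10 March 2028, which is the date acceleration becomes effective.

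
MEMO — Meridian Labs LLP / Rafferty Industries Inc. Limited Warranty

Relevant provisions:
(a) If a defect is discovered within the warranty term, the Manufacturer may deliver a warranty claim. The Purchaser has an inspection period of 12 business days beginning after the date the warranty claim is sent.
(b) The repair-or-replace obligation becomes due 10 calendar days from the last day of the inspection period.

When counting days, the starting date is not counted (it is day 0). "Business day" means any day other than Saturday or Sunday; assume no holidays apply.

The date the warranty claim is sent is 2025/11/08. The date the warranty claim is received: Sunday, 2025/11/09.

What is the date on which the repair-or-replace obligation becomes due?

The last day of the inspection period: counting 12 business days from Saturday, 2025/11/08 (Nov 10, Nov 11, Nov 12, Nov 13, …, Nov 21, Nov 24, Nov 25, skipping weekends) reaches Tuesday, 2025/11/25.
The date on which the repair-or-replace obligation becomes due: 2025/11/25 + 10 days = 2025/12/05.

2025/12/05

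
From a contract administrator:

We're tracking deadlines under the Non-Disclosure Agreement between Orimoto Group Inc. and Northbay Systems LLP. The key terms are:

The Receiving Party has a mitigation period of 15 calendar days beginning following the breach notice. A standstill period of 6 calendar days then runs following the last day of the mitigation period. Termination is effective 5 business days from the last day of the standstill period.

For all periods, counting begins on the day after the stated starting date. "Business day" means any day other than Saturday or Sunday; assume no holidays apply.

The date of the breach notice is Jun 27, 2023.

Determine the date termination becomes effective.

Jul 25, 2023

Adding 15 calendar days to Jun 27, 2023 gives Jul 12, 2023, which is the last day of the mitigation period.
Adding 6 calendar days to Jul 12, 2023 gives Jul 18, 2023, which is the last day of the standstill period.
From Tuesday, Jul 18, 2023, 5 business days (Jul 19, Jul 20, Jul 21, Jul 24, Jul 25, skipping weekends) brings us to Tuesday, Jul 25, 2023, which is the date termination becomes effective.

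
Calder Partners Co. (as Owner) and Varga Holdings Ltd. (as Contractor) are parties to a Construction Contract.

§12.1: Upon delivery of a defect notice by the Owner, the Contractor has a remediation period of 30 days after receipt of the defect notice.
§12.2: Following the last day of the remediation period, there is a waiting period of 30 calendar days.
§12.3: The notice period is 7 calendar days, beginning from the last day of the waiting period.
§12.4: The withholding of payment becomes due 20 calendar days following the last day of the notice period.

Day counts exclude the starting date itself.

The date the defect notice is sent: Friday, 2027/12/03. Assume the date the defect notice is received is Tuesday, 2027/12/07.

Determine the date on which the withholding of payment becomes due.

2028/03/03

Adding 30 calendar days to 2027/12/07 gives 2028/01/06, which is the last day of the remediation period.
The last day of the waiting period: 2028/01/06 + 30 days = 2028/02/05.
The last day of the notice period: 7 calendar days after 2028/02/05 is 2028/02/12.
The date on which the withholding of payment becomes due: 2028/02/12 + 20 days = 2028/03/03.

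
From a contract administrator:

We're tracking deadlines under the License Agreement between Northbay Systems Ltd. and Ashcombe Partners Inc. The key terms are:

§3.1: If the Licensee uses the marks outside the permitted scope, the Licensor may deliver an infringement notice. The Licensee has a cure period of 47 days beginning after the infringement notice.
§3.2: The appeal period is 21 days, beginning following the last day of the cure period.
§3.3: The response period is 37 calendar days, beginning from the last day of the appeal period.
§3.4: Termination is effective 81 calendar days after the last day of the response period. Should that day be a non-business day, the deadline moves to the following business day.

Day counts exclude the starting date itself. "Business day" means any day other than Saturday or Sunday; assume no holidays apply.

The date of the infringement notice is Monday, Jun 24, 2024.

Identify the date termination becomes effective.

Dec 27, 2024

The last day of the cure period: 47 calendar days after Jun 24, 2024 is Aug 10, 2024.
The last day of the appeal period: 21 calendar days after Aug 10, 2024 is Aug 31, 2024.
The last day of the response period: Aug 31, 2024 + 37 days = Oct 7, 2024.
The date termination becomes effective: Oct 7, 2024 + 81 days = Dec 27, 2024. Dec 27, 2024 is a Friday, so no roll-forward applies.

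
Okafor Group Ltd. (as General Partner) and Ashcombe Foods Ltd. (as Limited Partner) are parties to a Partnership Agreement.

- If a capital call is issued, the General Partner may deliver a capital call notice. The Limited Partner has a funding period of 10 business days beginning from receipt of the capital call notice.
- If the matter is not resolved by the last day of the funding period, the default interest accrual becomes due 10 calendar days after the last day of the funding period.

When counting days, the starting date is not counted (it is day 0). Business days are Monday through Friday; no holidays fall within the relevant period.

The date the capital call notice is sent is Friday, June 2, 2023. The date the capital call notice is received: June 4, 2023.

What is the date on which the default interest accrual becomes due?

The last day of the funding period: 10 business days after Sunday, June 4, 2023, skipping weekends — Jun 5, Jun 6, Jun 7, Jun 8, Jun 9, Jun 12, Jun 13, Jun 14, Jun 15, Jun 16 — lands on Friday, June 16, 2023.
Adding 10 calendar days to June 16, 2023 gives June 26, 2023, which is the date on which the default interest accrual becomes due.

June 26, 2023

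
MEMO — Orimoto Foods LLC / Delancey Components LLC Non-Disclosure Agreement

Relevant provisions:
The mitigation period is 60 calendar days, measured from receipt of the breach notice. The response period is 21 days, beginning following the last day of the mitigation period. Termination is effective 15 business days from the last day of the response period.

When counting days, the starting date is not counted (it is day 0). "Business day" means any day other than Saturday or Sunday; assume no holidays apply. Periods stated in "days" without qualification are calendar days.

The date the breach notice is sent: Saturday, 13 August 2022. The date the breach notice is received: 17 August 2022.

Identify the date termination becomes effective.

25 November 2022

Adding 60 calendar days to 17 August 2022 gives 16 October 2022, which is the last day of the mitigation period.
The last day of the response period: 21 calendar days after 16 October 2022 is 6 November 2022.
From Sunday, 6 November 2022, 15 business days (Nov 7, Nov 8, Nov 9, Nov 10, …, Nov 23, Nov 24, Nov 25, skipping weekends) brings us to Friday, 25 November 2022, which is the date termination becomes effective.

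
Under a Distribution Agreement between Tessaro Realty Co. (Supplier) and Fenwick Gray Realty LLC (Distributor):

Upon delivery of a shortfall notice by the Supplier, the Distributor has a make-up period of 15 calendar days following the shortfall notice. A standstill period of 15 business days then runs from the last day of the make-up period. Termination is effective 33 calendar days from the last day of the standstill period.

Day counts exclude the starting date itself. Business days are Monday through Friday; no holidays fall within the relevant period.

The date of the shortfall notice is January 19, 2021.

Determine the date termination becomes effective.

Adding 15 calendar days to January 19, 2021 gives February 3, 2021, which is the last day of the make-up period.
From Wednesday, February 3, 2021, 15 business days (Feb 4, Feb 5, Feb 8, Feb 9, …, Feb 22, Feb 23, Feb 24, skipping weekends) brings us to Wednesday, February 24, 2021, which is the last day of the standstill period.
Adding 33 calendar days to February 24, 2021 gives March 29, 2021, which is the date termination becomes effective.

March 29, 2021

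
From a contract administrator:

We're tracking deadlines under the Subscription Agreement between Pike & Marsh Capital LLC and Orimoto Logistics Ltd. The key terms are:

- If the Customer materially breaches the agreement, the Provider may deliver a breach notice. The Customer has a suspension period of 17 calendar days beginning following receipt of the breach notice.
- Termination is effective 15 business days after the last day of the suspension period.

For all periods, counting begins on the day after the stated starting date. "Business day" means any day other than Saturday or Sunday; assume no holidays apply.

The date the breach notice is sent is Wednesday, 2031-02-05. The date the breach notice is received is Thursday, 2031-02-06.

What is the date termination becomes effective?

The last day of the suspension period: 2031-02-06 + 17 days = 2031-02-23.
The date termination becomes effective: 15 business days after Sunday, 2031-02-23, skipping weekends — Feb 24, Feb 25, Feb 26, Feb 27, …, Mar 12, Mar 13, Mar 14 — lands on Friday, 2031-03-14.

2031-03-14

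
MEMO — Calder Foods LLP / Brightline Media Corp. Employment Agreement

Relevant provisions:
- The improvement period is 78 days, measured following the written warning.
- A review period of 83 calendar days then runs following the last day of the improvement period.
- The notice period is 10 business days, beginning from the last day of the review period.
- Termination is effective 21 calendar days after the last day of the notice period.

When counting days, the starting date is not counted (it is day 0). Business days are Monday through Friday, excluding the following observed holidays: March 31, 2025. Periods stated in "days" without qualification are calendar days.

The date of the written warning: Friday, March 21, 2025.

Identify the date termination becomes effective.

October 3, 2025

The last day of the improvement period: March 21, 2025 + 78 days = June 7, 2025.
The last day of the review period: June 7, 2025 + 83 days = August 29, 2025.
The last day of the notice period: counting 10 business days from Friday, August 29, 2025 (Sep 1, Sep 2, Sep 3, Sep 4, Sep 5, Sep 8, Sep 9, Sep 10, Sep 11, Sep 12, skipping weekends) reaches Friday, September 12, 2025.
Adding 21 calendar days to September 12, 2025 gives October 3, 2025, which is the date termination becomes effective.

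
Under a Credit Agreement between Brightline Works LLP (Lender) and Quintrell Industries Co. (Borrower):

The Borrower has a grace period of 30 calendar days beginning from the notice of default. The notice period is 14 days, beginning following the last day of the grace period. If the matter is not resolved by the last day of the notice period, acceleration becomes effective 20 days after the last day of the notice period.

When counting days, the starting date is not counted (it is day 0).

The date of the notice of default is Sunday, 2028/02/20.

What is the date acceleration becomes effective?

Adding 30 calendar days to 2028/02/20 gives 2028/03/21, which is the last day of the grace period.
The last day of the notice period: 14 calendar days after 2028/03/21 is 2028/04/04.
Adding 20 calendar days to 2028/04/04 gives 2028/04/24, which is the date acceleration becomes effective.

2028/04/24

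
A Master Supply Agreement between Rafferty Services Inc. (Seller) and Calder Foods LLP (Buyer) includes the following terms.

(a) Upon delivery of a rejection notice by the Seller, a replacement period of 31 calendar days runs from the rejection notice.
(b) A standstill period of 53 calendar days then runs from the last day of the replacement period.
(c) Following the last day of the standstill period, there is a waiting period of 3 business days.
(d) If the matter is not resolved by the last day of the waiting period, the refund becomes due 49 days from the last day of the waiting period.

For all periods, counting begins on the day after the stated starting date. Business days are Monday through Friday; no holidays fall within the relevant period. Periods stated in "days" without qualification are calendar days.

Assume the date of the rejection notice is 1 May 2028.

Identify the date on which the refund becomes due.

The last day of the replacement period: 31 calendar days after 1 May 2028 is 1 June 2028.
The last day of the standstill period: 53 calendar days after 1 June 2028 is 24 July 2028.
From Monday, 24 July 2028, 3 business days (Jul 25, Jul 26, Jul 27, skipping weekends) brings us to Thursday, 27 July 2028, which is the last day of the waiting period.
The date on which the refund becomes due: 49 calendar days after 27 July 2028 is 14 September 2028.

14 September 2028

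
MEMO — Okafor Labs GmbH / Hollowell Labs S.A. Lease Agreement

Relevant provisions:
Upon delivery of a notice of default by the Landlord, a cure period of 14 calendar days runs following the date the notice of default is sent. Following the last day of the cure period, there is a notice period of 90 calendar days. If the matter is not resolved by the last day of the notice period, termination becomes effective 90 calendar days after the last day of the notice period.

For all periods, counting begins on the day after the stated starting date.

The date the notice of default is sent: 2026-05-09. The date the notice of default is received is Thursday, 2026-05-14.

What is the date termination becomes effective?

The last day of the cure period: 14 calendar days after 2026-05-09 is 2026-05-23.
The last day of the notice period: 2026-05-23 + 90 days = 2026-08-21.
Adding 90 calendar days to 2026-08-21 gives 2026-11-19, which is the date termination becomes effective.

2026-11-19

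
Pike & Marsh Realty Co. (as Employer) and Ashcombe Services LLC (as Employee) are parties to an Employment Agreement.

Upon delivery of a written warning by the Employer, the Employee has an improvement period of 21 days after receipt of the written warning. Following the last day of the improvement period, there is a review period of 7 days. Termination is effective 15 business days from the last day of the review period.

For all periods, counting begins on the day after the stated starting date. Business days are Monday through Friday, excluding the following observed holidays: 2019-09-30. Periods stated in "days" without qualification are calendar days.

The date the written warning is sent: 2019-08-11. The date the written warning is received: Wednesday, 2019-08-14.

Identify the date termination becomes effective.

2019-10-03

The last day of the improvement period: 21 calendar days after 2019-08-14 is 2019-09-04.
The last day of the review period: 2019-09-04 + 7 days = 2019-09-11.
The date termination becomes effective: counting 15 business days from Wednesday, 2019-09-11 (Sep 12, Sep 13, Sep 16, Sep 17, …, Oct 1, Oct 2, Oct 3, skipping weekends and the listed holiday on Sep 30) reaches Thursday, 2019-10-03.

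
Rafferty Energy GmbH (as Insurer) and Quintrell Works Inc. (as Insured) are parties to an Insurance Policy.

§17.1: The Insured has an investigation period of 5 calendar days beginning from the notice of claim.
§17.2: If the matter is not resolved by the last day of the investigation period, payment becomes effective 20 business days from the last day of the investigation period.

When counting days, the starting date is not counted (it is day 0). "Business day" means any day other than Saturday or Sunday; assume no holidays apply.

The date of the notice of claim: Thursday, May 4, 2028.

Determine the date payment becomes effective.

Jun 6, 2028

The last day of the investigation period: May 4, 2028 + 5 days = May 9, 2028.
The date payment becomes effective: 20 business days after Tuesday, May 9, 2028, skipping weekends — May 10, May 11, May 12, May 15, …, Jun 2, Jun 5, Jun 6 — lands on Tuesday, Jun 6, 2028.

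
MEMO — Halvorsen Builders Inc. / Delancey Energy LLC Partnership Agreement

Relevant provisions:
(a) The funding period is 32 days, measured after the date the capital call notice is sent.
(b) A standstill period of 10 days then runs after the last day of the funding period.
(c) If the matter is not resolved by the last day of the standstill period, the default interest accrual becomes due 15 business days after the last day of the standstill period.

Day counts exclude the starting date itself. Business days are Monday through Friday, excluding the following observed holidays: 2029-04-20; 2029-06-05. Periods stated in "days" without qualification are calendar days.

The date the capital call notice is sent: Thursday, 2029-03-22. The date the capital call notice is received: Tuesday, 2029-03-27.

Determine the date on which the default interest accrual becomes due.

2029-05-24

The last day of the funding period: 2029-03-22 + 32 days = 2029-04-23.
The last day of the standstill period: 2029-04-23 + 10 days = 2029-05-03.
The date on which the default interest accrual becomes due: 15 business days after Thursday, 2029-05-03, skipping weekends — May 4, May 7, May 8, May 9, …, May 22, May 23, May 24 — lands on Thursday, 2029-05-24.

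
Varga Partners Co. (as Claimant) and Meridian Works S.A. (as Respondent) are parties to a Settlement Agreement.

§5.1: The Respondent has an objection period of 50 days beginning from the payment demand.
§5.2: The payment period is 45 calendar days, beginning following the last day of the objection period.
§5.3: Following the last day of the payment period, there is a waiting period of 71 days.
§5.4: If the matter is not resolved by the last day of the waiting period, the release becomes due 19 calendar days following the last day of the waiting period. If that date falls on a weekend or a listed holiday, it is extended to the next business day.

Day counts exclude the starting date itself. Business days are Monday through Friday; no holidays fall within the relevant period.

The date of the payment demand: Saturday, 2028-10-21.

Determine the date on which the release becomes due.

The last day of the objection period: 50 calendar days after 2028-10-21 is 2028-12-10.
The last day of the payment period: 45 calendar days after 2028-12-10 is 2029-01-24.
Adding 71 calendar days to 2029-01-24 gives 2029-04-05, which is the last day of the waiting period.
The date on which the release becomes due: 19 calendar days after 2029-04-05 is 2029-04-24. 2029-04-24 is a Tuesday, so no roll-forward applies.

2029-04-24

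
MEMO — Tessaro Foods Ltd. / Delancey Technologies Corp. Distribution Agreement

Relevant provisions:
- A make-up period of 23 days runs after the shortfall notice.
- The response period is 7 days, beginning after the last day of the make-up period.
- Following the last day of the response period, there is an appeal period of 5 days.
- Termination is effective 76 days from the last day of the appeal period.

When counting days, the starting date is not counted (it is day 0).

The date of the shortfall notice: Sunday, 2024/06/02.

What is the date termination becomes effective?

2024/09/21

The last day of the make-up period: 23 calendar days after 2024/06/02 is 2024/06/25.
The last day of the response period: 2024/06/25 + 7 days = 2024/07/02.
The last day of the appeal period: 5 calendar days after 2024/07/02 is 2024/07/07.
The date termination becomes effective: 76 calendar days after 2024/07/07 is 2024/09/21.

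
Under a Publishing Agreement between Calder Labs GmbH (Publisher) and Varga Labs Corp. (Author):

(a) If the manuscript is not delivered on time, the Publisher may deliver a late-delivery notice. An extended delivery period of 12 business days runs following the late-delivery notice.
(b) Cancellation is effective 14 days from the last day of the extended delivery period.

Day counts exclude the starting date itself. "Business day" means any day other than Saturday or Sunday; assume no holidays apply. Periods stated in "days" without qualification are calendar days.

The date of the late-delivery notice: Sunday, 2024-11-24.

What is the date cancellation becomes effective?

2024-12-24

The last day of the extended delivery period: 12 business days after Sunday, 2024-11-24, skipping weekends — Nov 25, Nov 26, Nov 27, Nov 28, …, Dec 6, Dec 9, Dec 10 — lands on Tuesday, 2024-12-10.
Adding 14 calendar days to 2024-12-10 gives 2024-12-24, which is the date cancellation becomes effective.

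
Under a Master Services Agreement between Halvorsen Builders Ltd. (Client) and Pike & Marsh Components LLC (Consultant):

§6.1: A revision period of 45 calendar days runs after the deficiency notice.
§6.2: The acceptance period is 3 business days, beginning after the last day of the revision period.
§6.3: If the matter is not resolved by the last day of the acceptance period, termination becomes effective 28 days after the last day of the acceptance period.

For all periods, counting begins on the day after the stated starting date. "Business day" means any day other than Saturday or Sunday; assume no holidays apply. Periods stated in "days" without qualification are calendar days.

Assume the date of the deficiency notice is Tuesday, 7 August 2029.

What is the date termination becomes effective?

The last day of the revision period: 7 August 2029 + 45 days = 21 September 2029.
The last day of the acceptance period: counting 3 business days from Friday, 21 September 2029 (Sep 24, Sep 25, Sep 26, skipping weekends) reaches Wednesday, 26 September 2029.
The date termination becomes effective: 28 calendar days after 26 September 2029 is 24 October 2029.

24 October 2029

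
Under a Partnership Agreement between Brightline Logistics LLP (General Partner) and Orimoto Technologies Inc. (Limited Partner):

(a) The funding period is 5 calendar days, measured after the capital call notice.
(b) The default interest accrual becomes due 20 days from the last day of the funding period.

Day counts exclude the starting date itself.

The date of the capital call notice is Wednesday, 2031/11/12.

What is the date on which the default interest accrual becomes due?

2031/12/07

The last day of the funding period: 5 calendar days after 2031/11/12 is 2031/11/17.
Adding 20 calendar days to 2031/11/17 gives 2031/12/07, which is the date on which the default interest accrual becomes due.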